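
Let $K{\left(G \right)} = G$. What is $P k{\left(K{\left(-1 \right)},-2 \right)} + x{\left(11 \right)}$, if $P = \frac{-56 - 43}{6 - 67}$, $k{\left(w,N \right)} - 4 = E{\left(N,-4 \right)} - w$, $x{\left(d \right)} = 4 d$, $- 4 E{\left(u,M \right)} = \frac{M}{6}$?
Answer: $\frac{6391}{122} \approx 52.385$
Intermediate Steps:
$E{\left(u,M \right)} = - \frac{M}{24}$ ($E{\left(u,M \right)} = - \frac{M \frac{1}{6}}{4} = - \frac{\frac{1}{6} M}{4} = - \frac{M}{24}$)
$k{\left(w,N \right)} = \frac{25}{6} - w$ ($k{\left(w,N \right)} = 4 - \left(- \frac{1}{6} + w\right) = \frac{25}{6} - w$)
$P = \frac{99}{61}$ ($P = - \frac{99}{-61} = \left(-99\right) \left(- \frac{1}{61}\right) = \frac{99}{61} \approx 1.623$)
$P k{\left(K{\left(-1 \right)},-2 \right)} + x{\left(11 \right)} = \frac{99 \left(\frac{25}{6} - -1\right)}{61} + 4 \cdot 11 = \frac{99 \left(\frac{25}{6} + 1\right)}{61} + 44 = \frac{99}{61} \cdot \frac{31}{6} + 44 = \frac{1023}{122} + 44 = \frac{6391}{122}$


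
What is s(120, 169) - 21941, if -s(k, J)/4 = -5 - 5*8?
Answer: -21761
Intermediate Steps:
s(k, J) = 180 (s(k, J) = -4*(-5 - 5*8) = -4*(-5 - 40) = -4*(-45) = 180)
s(120, 169) - 21941 = 180 - 21941 = -21761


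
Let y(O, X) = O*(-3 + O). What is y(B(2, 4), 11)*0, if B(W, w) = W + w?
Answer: 0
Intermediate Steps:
y(B(2, 4), 11)*0 = ((2 + 4)*(-3 + (2 + 4)))*0 = (6*(-3 + 6))*0 = (6*3)*0 = 18*0 = 0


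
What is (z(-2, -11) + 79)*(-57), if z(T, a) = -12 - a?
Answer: -4446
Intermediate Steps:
(z(-2, -11) + 79)*(-57) = ((-12 - 1*(-11)) + 79)*(-57) = ((-12 + 11) + 79)*(-57) = (-1 + 79)*(-57) = 78*(-57) = -4446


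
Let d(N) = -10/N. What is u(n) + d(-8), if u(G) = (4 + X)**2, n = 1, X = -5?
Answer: 9/4 ≈ 2.2500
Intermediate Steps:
u(G) = 1 (u(G) = (4 - 5)**2 = (-1)**2 = 1)
u(n) + d(-8) = 1 - 10/(-8) = 1 - 10*(-1/8) = 1 + 5/4 = 9/4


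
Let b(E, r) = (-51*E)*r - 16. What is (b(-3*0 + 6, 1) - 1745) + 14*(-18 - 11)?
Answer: -2473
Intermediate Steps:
b(E, r) = -16 - 51*E*r (b(E, r) = -51*E*r - 16 = -16 - 51*E*r)
(b(-3*0 + 6, 1) - 1745) + 14*(-18 - 11) = ((-16 - 51*(-3*0 + 6)*1) - 1745) + 14*(-18 - 11) = ((-16 - 51*(0 + 6)*1) - 1745) + 14*(-29) = ((-16 - 51*6*1) - 1745) - 406 = ((-16 - 306) - 1745) - 406 = (-322 - 1745) - 406 = -2067 - 406 = -2473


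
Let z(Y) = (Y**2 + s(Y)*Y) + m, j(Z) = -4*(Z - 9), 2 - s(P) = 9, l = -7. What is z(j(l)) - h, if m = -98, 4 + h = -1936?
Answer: 5490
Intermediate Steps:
h = -1940 (h = -4 - 1936 = -1940)
s(P) = -7 (s(P) = 2 - 1*9 = 2 - 9 = -7)
j(Z) = 36 - 4*Z (j(Z) = -4*(-9 + Z) = 36 - 4*Z)
z(Y) = -98 + Y**2 - 7*Y (z(Y) = (Y**2 - 7*Y) - 98 = -98 + Y**2 - 7*Y)
z(j(l)) - h = (-98 + (36 - 4*(-7))**2 - 7*(36 - 4*(-7))) - 1*(-1940) = (-98 + (36 + 28)**2 - 7*(36 + 28)) + 1940 = (-98 + 64**2 - 7*64) + 1940 = (-98 + 4096 - 448) + 1940 = 3550 + 1940 = 5490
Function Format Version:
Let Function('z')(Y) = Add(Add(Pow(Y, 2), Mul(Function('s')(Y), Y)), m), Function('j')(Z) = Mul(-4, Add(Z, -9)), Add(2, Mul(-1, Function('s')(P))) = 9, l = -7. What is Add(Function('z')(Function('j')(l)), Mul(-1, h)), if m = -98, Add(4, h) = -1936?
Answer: 5490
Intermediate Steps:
h = -1940 (h = Add(-4, -1936) = -1940)
Function('s')(P) = -7 (Function('s')(P) = Add(2, Mul(-1, 9)) = Add(2, -9) = -7)
Function('j')(Z) = Add(36, Mul(-4, Z)) (Function('j')(Z) = Mul(-4, Add(-9, Z)) = Add(36, Mul(-4, Z)))
Function('z')(Y) = Add(-98, Pow(Y, 2), Mul(-7, Y)) (Function('z')(Y) = Add(Add(Pow(Y, 2), Mul(-7, Y)), -98) = Add(-98, Pow(Y, 2), Mul(-7, Y)))
Add(Function('z')(Function('j')(l)), Mul(-1, h)) = Add(Add(-98, Pow(Add(36, Mul(-4, -7)), 2), Mul(-7, Add(36, Mul(-4, -7)))), Mul(-1, -1940)) = Add(Add(-98, Pow(Add(36, 28), 2), Mul(-7, Add(36, 28))), 1940) = Add(Add(-98, Pow(64, 2), Mul(-7, 64)), 1940) = Add(Add(-98, 4096, -448), 1940) = Add(3550, 1940) = 5490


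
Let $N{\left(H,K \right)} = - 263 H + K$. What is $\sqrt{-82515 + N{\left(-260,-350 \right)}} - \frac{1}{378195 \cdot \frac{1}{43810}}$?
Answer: $- \frac{8762}{75639} + i \sqrt{14485} \approx -0.11584 + 120.35 i$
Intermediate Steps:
$N{\left(H,K \right)} = K - 263 H$
$\sqrt{-82515 + N{\left(-260,-350 \right)}} - \frac{1}{378195 \cdot \frac{1}{43810}} = \sqrt{-82515 - -68030} - \frac{1}{378195 \cdot \frac{1}{43810}} = \sqrt{-82515 + \left(-350 + 68380\right)} - \frac{1}{378195 \cdot \frac{1}{43810}} = \sqrt{-82515 + 68030} - \frac{1}{\frac{75639}{8762}} = \sqrt{-14485} - \frac{8762}{75639} = i \sqrt{14485} - \frac{8762}{75639} = - \frac{8762}{75639} + i \sqrt{14485}$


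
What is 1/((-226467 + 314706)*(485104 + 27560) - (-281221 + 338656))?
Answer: 1/45236901261 ≈ 2.2106e-11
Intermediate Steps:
1/((-226467 + 314706)*(485104 + 27560) - (-281221 + 338656)) = 1/(88239*512664 - 1*57435) = 1/(45236958696 - 57435) = 1/45236901261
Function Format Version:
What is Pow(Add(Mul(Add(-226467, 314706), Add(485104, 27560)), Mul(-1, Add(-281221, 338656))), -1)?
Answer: Rational(1, 45236901261) ≈ 2.2106e-11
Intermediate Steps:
Pow(Add(Mul(Add(-226467, 314706), Add(485104, 27560)), Mul(-1, Add(-281221, 338656))), -1) = Pow(Add(Mul(88239, 512664), Mul(-1, 57435)), -1) = Pow(Add(45236958696, -57435), -1) = Pow(45236901261, -1) = Rational(1, 45236901261)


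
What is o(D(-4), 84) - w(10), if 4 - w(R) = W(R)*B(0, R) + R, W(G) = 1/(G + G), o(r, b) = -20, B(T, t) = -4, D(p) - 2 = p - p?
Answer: -71/5 ≈ -14.200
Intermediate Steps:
D(p) = 2 (D(p) = 2 + (p - p) = 2 + 0 = 2)
W(G) = 1/(2*G)
w(R) = 4 - R + 2/R (w(R) = 4 - ((1/(2*R))*(-4) + R) = 4 - (-2/R + R) = 4 - (R - 2/R) = 4 + (-R + 2/R) = 4 - R + 2/R)
o(D(-4), 84) - w(10) = -20 - (4 - 1*10 + 2/10) = -20 - (4 - 10 + 2*(1/10)) = -20 - (4 - 10 + 1/5) = -20 - 1*(-29/5) = -20 + 29/5 = -71/5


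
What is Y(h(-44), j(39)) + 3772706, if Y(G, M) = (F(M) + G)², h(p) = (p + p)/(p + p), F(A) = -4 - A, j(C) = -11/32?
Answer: 3863258169/1024 ≈ 3.7727e+6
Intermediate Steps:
j(C) = -11/32 (j(C) = -11*1/32 = -11/32)
h(p) = 1 (h(p) = (2*p)/((2*p)) = (2*p)*(1/(2*p)) = 1)
Y(G, M) = (-4 + G - M)² (Y(G, M) = ((-4 - M) + G)² = (-4 + G - M)²)
Y(h(-44), j(39)) + 3772706 = (4 - 11/32 - 1*1)² + 3772706 = (4 - 11/32 - 1)² + 3772706 = (85/32)² + 3772706 = 7225/1024 + 3772706 = 3863258169/1024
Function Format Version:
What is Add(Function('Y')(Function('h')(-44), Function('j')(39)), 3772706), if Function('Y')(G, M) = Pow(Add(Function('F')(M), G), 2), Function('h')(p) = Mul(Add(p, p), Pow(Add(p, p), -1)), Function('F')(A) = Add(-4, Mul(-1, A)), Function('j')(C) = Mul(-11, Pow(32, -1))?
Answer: Rational(3863258169, 1024) ≈ 3.7727e+6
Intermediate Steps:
Function('j')(C) = Rational(-11, 32) (Function('j')(C) = Mul(-11, Rational(1, 32)) = Rational(-11, 32))
Function('h')(p) = 1 (Function('h')(p) = Mul(Mul(2, p), Pow(Mul(2, p), -1)) = Mul(Mul(2, p), Mul(Rational(1, 2), Pow(p, -1))) = 1)
Function('Y')(G, M) = Pow(Add(-4, G, Mul(-1, M)), 2) (Function('Y')(G, M) = Pow(Add(Add(-4, Mul(-1, M)), G), 2) = Pow(Add(-4, G, Mul(-1, M)), 2))
Add(Function('Y')(Function('h')(-44), Function('j')(39)), 3772706) = Add(Pow(Add(4, Rational(-11, 32), Mul(-1, 1)), 2), 3772706) = Add(Pow(Add(4, Rational(-11, 32), -1), 2), 3772706) = Add(Pow(Rational(85, 32), 2), 3772706) = Add(Rational(7225, 1024), 3772706) = Rational(3863258169, 1024)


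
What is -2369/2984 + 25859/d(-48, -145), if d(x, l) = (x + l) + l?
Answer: -38981989/504296 ≈ -77.300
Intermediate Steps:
d(x, l) = x + 2*l (d(x, l) = (l + x) + l = x + 2*l)
-2369/2984 + 25859/d(-48, -145) = -2369/2984 + 25859/(-48 + 2*(-145)) = -2369*1/2984 + 25859/(-48 - 290) = -2369/2984 + 25859/(-338) = -2369/2984 + 25859*(-1/338) = -2369/2984 - 25859/338 = -38981989/504296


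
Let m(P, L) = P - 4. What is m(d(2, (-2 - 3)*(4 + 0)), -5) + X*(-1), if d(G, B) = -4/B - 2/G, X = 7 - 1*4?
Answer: -39/5 ≈ -7.8000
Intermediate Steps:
X = 3 (X = 7 - 4 = 3)
m(P, L) = -4 + P
m(d(2, (-2 - 3)*(4 + 0)), -5) + X*(-1) = (-4 + (-4*1/((-2 - 3)*(4 + 0)) - 2/2)) + 3*(-1) = (-4 + (-4/((-5*4)) - 2*1/2)) - 3 = (-4 + (-4/(-20) - 1)) - 3 = (-4 + (-4*(-1/20) - 1)) - 3 = (-4 + (1/5 - 1)) - 3 = (-4 - 4/5) - 3 = -24/5 - 3 = -39/5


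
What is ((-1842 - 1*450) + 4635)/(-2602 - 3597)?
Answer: -2343/6199 ≈ -0.37796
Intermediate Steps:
((-1842 - 1*450) + 4635)/(-2602 - 3597) = ((-1842 - 450) + 4635)/(-6199) = (-2292 + 4635)*(-1/6199) = 2343*(-1/6199) = -2343/6199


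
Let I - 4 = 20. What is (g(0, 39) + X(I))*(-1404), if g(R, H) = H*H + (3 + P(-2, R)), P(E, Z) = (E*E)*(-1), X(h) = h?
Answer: -2167776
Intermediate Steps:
I = 24 (I = 4 + 20 = 24)
P(E, Z) = -E**2 (P(E, Z) = E**2*(-1) = -E**2)
g(R, H) = -1 + H**2 (g(R, H) = H*H + (3 - 1*(-2)**2) = H**2 + (3 - 1*4) = H**2 + (3 - 4) = H**2 - 1 = -1 + H**2)
(g(0, 39) + X(I))*(-1404) = ((-1 + 39**2) + 24)*(-1404) = ((-1 + 1521) + 24)*(-1404) = (1520 + 24)*(-1404) = 1544*(-1404) = -2167776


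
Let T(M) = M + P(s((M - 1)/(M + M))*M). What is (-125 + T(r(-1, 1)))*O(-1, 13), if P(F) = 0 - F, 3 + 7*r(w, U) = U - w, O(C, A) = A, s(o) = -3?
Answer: -11427/7 ≈ -1632.4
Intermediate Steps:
r(w, U) = -3/7 - w/7 + U/7 (r(w, U) = -3/7 + (U - w)/7 = -3/7 + (-w/7 + U/7) = -3/7 - w/7 + U/7)
P(F) = -F
T(M) = 4*M (T(M) = M - (-3)*M = M + 3*M = 4*M)
(-125 + T(r(-1, 1)))*O(-1, 13) = (-125 + 4*(-3/7 - ⅐*(-1) + (⅐)*1))*13 = (-125 + 4*(-3/7 + ⅐ + ⅐))*13 = (-125 + 4*(-⅐))*13 = (-125 - 4/7)*13 = -879/7*13 = -11427/7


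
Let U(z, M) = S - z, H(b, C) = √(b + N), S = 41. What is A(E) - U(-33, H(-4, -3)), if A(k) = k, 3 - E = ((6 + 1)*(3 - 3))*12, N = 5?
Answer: -71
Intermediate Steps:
H(b, C) = √(5 + b) (H(b, C) = √(b + 5) = √(5 + b))
U(z, M) = 41 - z
E = 3 (E = 3 - (6 + 1)*(3 - 3)*12 = 3 - 7*0*12 = 3 - 0*12 = 3 - 1*0 = 3 + 0 = 3)
A(E) - U(-33, H(-4, -3)) = 3 - (41 - 1*(-33)) = 3 - (41 + 33) = 3 - 1*74 = 3 - 74 = -71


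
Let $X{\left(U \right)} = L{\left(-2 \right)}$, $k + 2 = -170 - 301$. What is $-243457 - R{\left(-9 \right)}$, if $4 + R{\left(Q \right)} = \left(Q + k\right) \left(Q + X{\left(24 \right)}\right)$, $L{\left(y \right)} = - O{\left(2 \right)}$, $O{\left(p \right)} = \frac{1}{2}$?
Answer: $-248032$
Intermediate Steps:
$O{\left(p \right)} = \frac{1}{2}$
$k = -473$ ($k = -2 - 471 = -473$)
$L{\left(y \right)} = - \frac{1}{2}$ ($L{\left(y \right)} = \left(-1\right) \frac{1}{2} = - \frac{1}{2}$)
$X{\left(U \right)} = - \frac{1}{2}$
$R{\left(Q \right)} = -4 + \left(-473 + Q\right) \left(- \frac{1}{2} + Q\right)$ ($R{\left(Q \right)} = -4 + \left(Q - 473\right) \left(Q - \frac{1}{2}\right) = -4 + \left(-473 + Q\right) \left(- \frac{1}{2} + Q\right)$)
$-243457 - R{\left(-9 \right)} = -243457 - \left(\frac{465}{2} + \left(-9\right)^{2} - - \frac{8523}{2}\right) = -243457 - \left(\frac{465}{2} + 81 + \frac{8523}{2}\right) = -243457 - 4575 = -248032$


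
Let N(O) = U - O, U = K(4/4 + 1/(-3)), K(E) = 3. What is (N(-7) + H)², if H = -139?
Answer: 16641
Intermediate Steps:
U = 3
N(O) = 3 - O
(N(-7) + H)² = ((3 - 1*(-7)) - 139)² = ((3 + 7) - 139)² = (10 - 139)² = (-129)² = 16641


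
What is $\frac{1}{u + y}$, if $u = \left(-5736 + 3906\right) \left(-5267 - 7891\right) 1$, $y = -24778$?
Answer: $\frac{1}{24054362} \approx 4.1572 \cdot 10^{-8}$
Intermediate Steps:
$u = 24079140$ ($u = \left(-1830\right) \left(-13158\right) 1 = 24079140 \cdot 1 = 24079140$)
$\frac{1}{u + y} = \frac{1}{24079140 - 24778} = \frac{1}{24054362}$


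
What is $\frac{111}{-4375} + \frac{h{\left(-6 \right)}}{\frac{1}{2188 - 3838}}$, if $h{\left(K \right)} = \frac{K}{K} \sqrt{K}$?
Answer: $- \frac{111}{4375} - 1650 i \sqrt{6} \approx -0.025371 - 4041.7 i$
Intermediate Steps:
$h{\left(K \right)} = \sqrt{K}$ ($h{\left(K \right)} = 1 \sqrt{K} = \sqrt{K}$)
$\frac{111}{-4375} + \frac{h{\left(-6 \right)}}{\frac{1}{2188 - 3838}} = \frac{111}{-4375} + \frac{\sqrt{-6}}{\frac{1}{2188 - 3838}} = 111 \left(- \frac{1}{4375}\right) + \frac{i \sqrt{6}}{\frac{1}{-1650}} = - \frac{111}{4375} + \frac{i \sqrt{6}}{- \frac{1}{1650}} = - \frac{111}{4375} + i \sqrt{6} \left(-1650\right) = - \frac{111}{4375} - 1650 i \sqrt{6}$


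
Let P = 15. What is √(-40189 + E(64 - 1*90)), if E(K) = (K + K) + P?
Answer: I*√40226 ≈ 200.56*I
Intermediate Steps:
E(K) = 15 + 2*K (E(K) = (K + K) + 15 = 2*K + 15 = 15 + 2*K)
√(-40189 + E(64 - 1*90)) = √(-40189 + (15 + 2*(64 - 1*90))) = √(-40189 + (15 + 2*(64 - 90))) = √(-40189 + (15 + 2*(-26))) = √(-40189 + (15 - 52)) = √(-40189 - 37) = √(-40226) = I*√40226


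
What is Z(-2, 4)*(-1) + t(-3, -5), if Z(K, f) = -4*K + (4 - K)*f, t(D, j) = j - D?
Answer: -34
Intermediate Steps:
Z(K, f) = -4*K + f*(4 - K)
Z(-2, 4)*(-1) + t(-3, -5) = (-4*(-2) + 4*4 - 1*(-2)*4)*(-1) + (-5 - 1*(-3)) = (8 + 16 + 8)*(-1) + (-5 + 3) = 32*(-1) - 2 = -32 - 2 = -34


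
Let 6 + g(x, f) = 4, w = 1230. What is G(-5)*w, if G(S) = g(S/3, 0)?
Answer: -2460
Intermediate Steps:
g(x, f) = -2 (g(x, f) = -6 + 4 = -2)
G(S) = -2
G(-5)*w = -2*1230 = -2460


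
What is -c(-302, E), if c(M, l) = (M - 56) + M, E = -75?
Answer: 660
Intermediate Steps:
c(M, l) = -56 + 2*M (c(M, l) = (-56 + M) + M = -56 + 2*M)
-c(-302, E) = -(-56 + 2*(-302)) = -(-56 - 604) = -1*(-660) = 660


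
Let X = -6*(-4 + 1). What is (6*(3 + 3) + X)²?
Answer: 2916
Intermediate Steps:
X = 18 (X = -6*(-3) = 18)
(6*(3 + 3) + X)² = (6*(3 + 3) + 18)² = (6*6 + 18)² = (36 + 18)² = 54² = 2916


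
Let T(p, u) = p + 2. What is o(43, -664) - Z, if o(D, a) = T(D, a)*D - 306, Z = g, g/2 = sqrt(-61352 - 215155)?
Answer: 1629 - 42*I*sqrt(627) ≈ 1629.0 - 1051.7*I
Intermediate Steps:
T(p, u) = 2 + p
g = 42*I*sqrt(627) (g = 2*sqrt(-61352 - 215155) = 2*sqrt(-276507) = 2*(21*I*sqrt(627)) = 42*I*sqrt(627) ≈ 1051.7*I)
Z = 42*I*sqrt(627) ≈ 1051.7*I
o(D, a) = -306 + D*(2 + D) (o(D, a) = (2 + D)*D - 306 = D*(2 + D) - 306 = -306 + D*(2 + D))
o(43, -664) - Z = (-306 + 43*(2 + 43)) - 42*I*sqrt(627) = (-306 + 43*45) - 42*I*sqrt(627) = (-306 + 1935) - 42*I*sqrt(627) = 1629 - 42*I*sqrt(627)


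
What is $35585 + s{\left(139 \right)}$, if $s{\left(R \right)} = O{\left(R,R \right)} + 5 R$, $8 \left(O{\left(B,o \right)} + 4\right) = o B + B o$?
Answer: $\frac{164425}{4} \approx 41106.0$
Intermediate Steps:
$O{\left(B,o \right)} = -4 + \frac{B o}{4}$ ($O{\left(B,o \right)} = -4 + \frac{o B + B o}{8} = -4 + \frac{B o + B o}{8} = -4 + \frac{2 B o}{8} = -4 + \frac{B o}{4}$)
$s{\left(R \right)} = -4 + 5 R + \frac{R^{2}}{4}$ ($s{\left(R \right)} = \left(-4 + \frac{R R}{4}\right) + 5 R = \left(-4 + \frac{R^{2}}{4}\right) + 5 R = -4 + 5 R + \frac{R^{2}}{4}$)
$35585 + s{\left(139 \right)} = 35585 + \left(-4 + 5 \cdot 139 + \frac{139^{2}}{4}\right) = 35585 + \left(-4 + 695 + \frac{1}{4} \cdot 19321\right) = 35585 + \left(-4 + 695 + \frac{19321}{4}\right) = 35585 + \frac{22085}{4} = \frac{164425}{4}$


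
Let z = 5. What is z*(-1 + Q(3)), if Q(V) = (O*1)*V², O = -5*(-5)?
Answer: 1120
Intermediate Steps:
O = 25
Q(V) = 25*V² (Q(V) = (25*1)*V² = 25*V²)
z*(-1 + Q(3)) = 5*(-1 + 25*3²) = 5*(-1 + 25*9) = 5*(-1 + 225) = 5*224 = 1120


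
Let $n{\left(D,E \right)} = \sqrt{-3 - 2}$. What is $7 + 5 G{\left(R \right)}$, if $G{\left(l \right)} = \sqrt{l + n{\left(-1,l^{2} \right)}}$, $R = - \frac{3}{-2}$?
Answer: $7 + \frac{5 \sqrt{6 + 4 i \sqrt{5}}}{2} \approx 14.239 + 3.861 i$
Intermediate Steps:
$n{\left(D,E \right)} = i \sqrt{5}$ ($n{\left(D,E \right)} = \sqrt{-5} = i \sqrt{5}$)
$R = \frac{3}{2}$ ($R = \left(-3\right) \left(- \frac{1}{2}\right) = \frac{3}{2} \approx 1.5$)
$G{\left(l \right)} = \sqrt{l + i \sqrt{5}}$
$7 + 5 G{\left(R \right)} = 7 + 5 \sqrt{\frac{3}{2} + i \sqrt{5}}$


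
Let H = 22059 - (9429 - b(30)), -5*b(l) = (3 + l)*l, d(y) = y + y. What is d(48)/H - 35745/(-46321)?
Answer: 9350597/11997139 ≈ 0.77940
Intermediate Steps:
d(y) = 2*y
b(l) = -l*(3 + l)/5 (b(l) = -(3 + l)*l/5 = -l*(3 + l)/5)
H = 12432 (H = 22059 - (9429 - (-1)*30*(3 + 30)/5) = 22059 - (9429 - (-1)*30*33/5) = 22059 - (9429 - 1*(-198)) = 22059 - (9429 + 198) = 22059 - 1*9627 = 22059 - 9627 = 12432)
d(48)/H - 35745/(-46321) = (2*48)/12432 - 35745/(-46321) = 96*(1/12432) - 35745*(-1/46321) = 2/259 + 35745/46321 = 9350597/11997139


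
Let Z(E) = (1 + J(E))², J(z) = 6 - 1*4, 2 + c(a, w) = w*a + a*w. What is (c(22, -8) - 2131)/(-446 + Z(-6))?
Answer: 2485/437 ≈ 5.6865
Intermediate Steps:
c(a, w) = -2 + 2*a*w (c(a, w) = -2 + (w*a + a*w) = -2 + (a*w + a*w) = -2 + 2*a*w)
J(z) = 2 (J(z) = 6 - 4 = 2)
Z(E) = 9 (Z(E) = (1 + 2)² = 3² = 9)
(c(22, -8) - 2131)/(-446 + Z(-6)) = ((-2 + 2*22*(-8)) - 2131)/(-446 + 9) = ((-2 - 352) - 2131)/(-437) = (-354 - 2131)*(-1/437) = -2485*(-1/437) = 2485/437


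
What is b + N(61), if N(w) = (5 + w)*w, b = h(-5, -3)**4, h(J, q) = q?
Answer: 4107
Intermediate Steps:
b = 81 (b = (-3)**4 = 81)
N(w) = w*(5 + w)
b + N(61) = 81 + 61*(5 + 61) = 81 + 61*66 = 81 + 4026 = 4107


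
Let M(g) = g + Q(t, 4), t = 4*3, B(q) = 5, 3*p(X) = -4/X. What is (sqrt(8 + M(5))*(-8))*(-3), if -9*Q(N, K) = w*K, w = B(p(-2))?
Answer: 8*sqrt(97) ≈ 78.791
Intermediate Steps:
p(X) = -4/(3*X) (p(X) = (-4/X)/3 = -4/(3*X))
t = 12
w = 5
Q(N, K) = -5*K/9
M(g) = -20/9 + g (M(g) = g - 5/9*4 = g - 20/9 = -20/9 + g)
(sqrt(8 + M(5))*(-8))*(-3) = (sqrt(8 + (-20/9 + 5))*(-8))*(-3) = (sqrt(8 + 25/9)*(-8))*(-3) = (sqrt(97/9)*(-8))*(-3) = ((sqrt(97)/3)*(-8))*(-3) = -8*sqrt(97)/3*(-3) = 8*sqrt(97)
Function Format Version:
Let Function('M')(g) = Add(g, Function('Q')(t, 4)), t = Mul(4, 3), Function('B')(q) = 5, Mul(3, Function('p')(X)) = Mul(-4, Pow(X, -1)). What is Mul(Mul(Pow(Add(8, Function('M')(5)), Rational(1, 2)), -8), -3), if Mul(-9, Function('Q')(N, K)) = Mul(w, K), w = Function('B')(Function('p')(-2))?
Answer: Mul(8, Pow(97, Rational(1, 2))) ≈ 78.791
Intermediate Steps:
Function('p')(X) = Mul(Rational(-4, 3), Pow(X, -1)) (Function('p')(X) = Mul(Rational(1, 3), Mul(-4, Pow(X, -1))) = Mul(Rational(-4, 3), Pow(X, -1)))
t = 12
w = 5
Function('Q')(N, K) = Mul(Rational(-5, 9), K) (Function('Q')(N, K) = Mul(Rational(-1, 9), Mul(5, K)) = Mul(Rational(-5, 9), K))
Function('M')(g) = Add(Rational(-20, 9), g) (Function('M')(g) = Add(g, Mul(Rational(-5, 9), 4)) = Add(g, Rational(-20, 9)) = Add(Rational(-20, 9), g))
Mul(Mul(Pow(Add(8, Function('M')(5)), Rational(1, 2)), -8), -3) = Mul(Mul(Pow(Add(8, Add(Rational(-20, 9), 5)), Rational(1, 2)), -8), -3) = Mul(Mul(Pow(Add(8, Rational(25, 9)), Rational(1, 2)), -8), -3) = Mul(Mul(Pow(Rational(97, 9), Rational(1, 2)), -8), -3) = Mul(Mul(Mul(Rational(1, 3), Pow(97, Rational(1, 2))), -8), -3) = Mul(Mul(Rational(-8, 3), Pow(97, Rational(1, 2))), -3) = Mul(8, Pow(97, Rational(1, 2)))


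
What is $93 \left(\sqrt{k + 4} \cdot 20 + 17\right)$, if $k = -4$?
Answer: $1581$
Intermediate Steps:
$93 \left(\sqrt{k + 4} \cdot 20 + 17\right) = 93 \left(\sqrt{-4 + 4} \cdot 20 + 17\right) = 93 \left(\sqrt{0} \cdot 20 + 17\right) = 93 \left(0 \cdot 20 + 17\right) = 93 \left(0 + 17\right) = 93 \cdot 17 = 1581$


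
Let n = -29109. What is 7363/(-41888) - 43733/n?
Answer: 1617558337/1219317792 ≈ 1.3266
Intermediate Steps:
7363/(-41888) - 43733/n = 7363/(-41888) - 43733/(-29109) = 7363*(-1/41888) - 43733*(-1/29109) = -7363/41888 + 43733/29109 = 1617558337/1219317792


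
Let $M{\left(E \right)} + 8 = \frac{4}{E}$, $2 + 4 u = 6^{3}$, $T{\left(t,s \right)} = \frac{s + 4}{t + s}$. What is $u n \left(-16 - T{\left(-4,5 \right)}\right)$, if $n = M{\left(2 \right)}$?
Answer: $8025$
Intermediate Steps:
$T{\left(t,s \right)} = \frac{4 + s}{s + t}$
$u = \frac{107}{2}$ ($u = - \frac{1}{2} + \frac{6^{3}}{4} = - \frac{1}{2} + \frac{1}{4} \cdot 216 = - \frac{1}{2} + 54 = \frac{107}{2} \approx 53.5$)
$M{\left(E \right)} = -8 + \frac{4}{E}$
$n = -6$ ($n = -8 + \frac{4}{2} = -8 + 4 \cdot \frac{1}{2} = -8 + 2 = -6$)
$u n \left(-16 - T{\left(-4,5 \right)}\right) = \frac{107}{2} \left(-6\right) \left(-16 - \frac{4 + 5}{5 - 4}\right) = - 321 \left(-16 - 1^{-1} \cdot 9\right) = - 321 \left(-16 - 1 \cdot 9\right) = - 321 \left(-16 - 9\right) = \left(-321\right) \left(-25\right) = 8025$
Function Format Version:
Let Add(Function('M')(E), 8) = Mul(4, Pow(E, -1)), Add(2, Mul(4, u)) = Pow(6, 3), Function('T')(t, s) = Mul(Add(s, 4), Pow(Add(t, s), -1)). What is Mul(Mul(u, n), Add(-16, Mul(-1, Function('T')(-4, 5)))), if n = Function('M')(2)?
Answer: 8025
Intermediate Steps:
Function('T')(t, s) = Mul(Pow(Add(s, t), -1), Add(4, s)) (Function('T')(t, s) = Mul(Add(4, s), Pow(Add(s, t), -1)) = Mul(Pow(Add(s, t), -1), Add(4, s)))
u = Rational(107, 2) (u = Add(Rational(-1, 2), Mul(Rational(1, 4), Pow(6, 3))) = Add(Rational(-1, 2), Mul(Rational(1, 4), 216)) = Add(Rational(-1, 2), 54) = Rational(107, 2) ≈ 53.500)
Function('M')(E) = Add(-8, Mul(4, Pow(E, -1)))
n = -6 (n = Add(-8, Mul(4, Pow(2, -1))) = Add(-8, Mul(4, Rational(1, 2))) = Add(-8, 2) = -6)
Mul(Mul(u, n), Add(-16, Mul(-1, Function('T')(-4, 5)))) = Mul(Mul(Rational(107, 2), -6), Add(-16, Mul(-1, Mul(Pow(Add(5, -4), -1), Add(4, 5))))) = Mul(-321, Add(-16, Mul(-1, Mul(Pow(1, -1), 9)))) = Mul(-321, Add(-16, Mul(-1, Mul(1, 9)))) = Mul(-321, Add(-16, Mul(-1, 9))) = Mul(-321, Add(-16, -9)) = Mul(-321, -25) = 8025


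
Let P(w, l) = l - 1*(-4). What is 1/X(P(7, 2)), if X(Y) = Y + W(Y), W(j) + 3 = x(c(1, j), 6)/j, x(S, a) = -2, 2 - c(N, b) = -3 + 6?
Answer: 3/8 ≈ 0.37500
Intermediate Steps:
c(N, b) = -1 (c(N, b) = 2 - (-3 + 6) = 2 - 1*3 = 2 - 3 = -1)
W(j) = -3 - 2/j
P(w, l) = 4 + l (P(w, l) = l + 4 = 4 + l)
X(Y) = -3 + Y - 2/Y (X(Y) = Y + (-3 - 2/Y) = -3 + Y - 2/Y)
1/X(P(7, 2)) = 1/(-3 + (4 + 2) - 2/(4 + 2)) = 1/(-3 + 6 - 2/6) = 1/(-3 + 6 - 2*⅙) = 1/(-3 + 6 - ⅓) = 1/(8/3) = 3/8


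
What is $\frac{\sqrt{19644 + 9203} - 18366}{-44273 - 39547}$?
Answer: $\frac{3061}{13970} - \frac{\sqrt{28847}}{83820} \approx 0.21709$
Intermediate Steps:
$\frac{\sqrt{19644 + 9203} - 18366}{-44273 - 39547} = \frac{\sqrt{28847} - 18366}{-83820} = \left(-18366 + \sqrt{28847}\right) \left(- \frac{1}{83820}\right) = \frac{3061}{13970} - \frac{\sqrt{28847}}{83820}$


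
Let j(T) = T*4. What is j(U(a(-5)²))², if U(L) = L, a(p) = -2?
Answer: 256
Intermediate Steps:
j(T) = 4*T
j(U(a(-5)²))² = (4*(-2)²)² = (4*4)² = 16² = 256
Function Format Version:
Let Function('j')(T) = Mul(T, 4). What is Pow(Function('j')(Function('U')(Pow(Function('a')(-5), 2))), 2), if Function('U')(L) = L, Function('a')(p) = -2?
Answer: 256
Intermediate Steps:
Function('j')(T) = Mul(4, T)
Pow(Function('j')(Function('U')(Pow(Function('a')(-5), 2))), 2) = Pow(Mul(4, Pow(-2, 2)), 2) = Pow(Mul(4, 4), 2) = Pow(16, 2) = 256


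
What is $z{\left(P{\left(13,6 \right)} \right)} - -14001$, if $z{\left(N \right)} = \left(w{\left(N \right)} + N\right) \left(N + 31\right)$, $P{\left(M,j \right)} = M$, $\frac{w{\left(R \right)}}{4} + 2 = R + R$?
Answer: $18797$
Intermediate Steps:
$w{\left(R \right)} = -8 + 8 R$ ($w{\left(R \right)} = -8 + 4 \left(R + R\right) = -8 + 4 \cdot 2 R = -8 + 8 R$)
$z{\left(N \right)} = \left(-8 + 9 N\right) \left(31 + N\right)$ ($z{\left(N \right)} = \left(\left(-8 + 8 N\right) + N\right) \left(N + 31\right) = \left(-8 + 9 N\right) \left(31 + N\right)$)
$z{\left(P{\left(13,6 \right)} \right)} - -14001 = \left(-248 + 9 \cdot 13^{2} + 271 \cdot 13\right) - -14001 = \left(-248 + 9 \cdot 169 + 3523\right) + 14001 = \left(-248 + 1521 + 3523\right) + 14001 = 4796 + 14001 = 18797$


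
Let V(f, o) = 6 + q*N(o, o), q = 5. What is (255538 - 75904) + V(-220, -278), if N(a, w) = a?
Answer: 178250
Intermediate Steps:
V(f, o) = 6 + 5*o
(255538 - 75904) + V(-220, -278) = (255538 - 75904) + (6 + 5*(-278)) = 179634 + (6 - 1390) = 179634 - 1384 = 178250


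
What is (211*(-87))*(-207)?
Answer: 3799899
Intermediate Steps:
(211*(-87))*(-207) = -18357*(-207) = 3799899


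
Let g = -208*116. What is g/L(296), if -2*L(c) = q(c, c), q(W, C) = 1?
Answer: 48256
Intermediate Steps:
g = -24128
L(c) = -½ (L(c) = -½*1 = -½)
g/L(296) = -24128/(-½) = -24128*(-2) = 48256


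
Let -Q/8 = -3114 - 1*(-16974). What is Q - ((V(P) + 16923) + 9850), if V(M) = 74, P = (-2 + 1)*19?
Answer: -137727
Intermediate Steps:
P = -19 (P = -1*19 = -19)
Q = -110880 (Q = -8*(-3114 - 1*(-16974)) = -8*(-3114 + 16974) = -8*13860 = -110880)
Q - ((V(P) + 16923) + 9850) = -110880 - ((74 + 16923) + 9850) = -110880 - (16997 + 9850) = -110880 - 1*26847 = -110880 - 26847 = -137727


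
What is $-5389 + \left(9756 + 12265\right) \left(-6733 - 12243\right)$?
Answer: $-417875885$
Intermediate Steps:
$-5389 + \left(9756 + 12265\right) \left(-6733 - 12243\right) = -5389 + 22021 \left(-18976\right) = -5389 - 417870496 = -417875885$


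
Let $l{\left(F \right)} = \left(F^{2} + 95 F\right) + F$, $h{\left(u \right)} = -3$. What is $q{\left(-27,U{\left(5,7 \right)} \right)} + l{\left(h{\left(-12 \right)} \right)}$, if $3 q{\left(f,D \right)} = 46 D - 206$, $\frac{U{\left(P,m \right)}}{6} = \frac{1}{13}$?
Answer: $- \frac{13283}{39} \approx -340.59$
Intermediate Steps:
$U{\left(P,m \right)} = \frac{6}{13}$
$q{\left(f,D \right)} = - \frac{206}{3} + \frac{46 D}{3}$ ($q{\left(f,D \right)} = \frac{46 D - 206}{3} = \frac{-206 + 46 D}{3} = - \frac{206}{3} + \frac{46 D}{3}$)
$l{\left(F \right)} = F^{2} + 96 F$
$q{\left(-27,U{\left(5,7 \right)} \right)} + l{\left(h{\left(-12 \right)} \right)} = \left(- \frac{206}{3} + \frac{46}{3} \cdot \frac{6}{13}\right) - 3 \left(96 - 3\right) = \left(- \frac{206}{3} + \frac{92}{13}\right) - 279 = - \frac{2402}{39} - 279 = - \frac{13283}{39}$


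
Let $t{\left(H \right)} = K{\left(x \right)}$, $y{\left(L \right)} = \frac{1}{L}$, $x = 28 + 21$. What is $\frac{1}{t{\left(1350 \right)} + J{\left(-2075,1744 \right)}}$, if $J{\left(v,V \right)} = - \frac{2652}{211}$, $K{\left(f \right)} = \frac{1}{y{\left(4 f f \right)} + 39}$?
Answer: $- \frac{79031527}{991298720} \approx -0.079725$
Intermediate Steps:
$x = 49$
$K{\left(f \right)} = \frac{1}{39 + \frac{1}{4 f^{2}}}$ ($K{\left(f \right)} = \frac{1}{\frac{1}{4 f f} + 39} = \frac{1}{\frac{1}{4 f^{2}} + 39} = \frac{1}{39 + \frac{1}{4 f^{2}}}$)
$t{\left(H \right)} = \frac{9604}{374557}$ ($t{\left(H \right)} = \frac{4 \cdot 49^{2}}{1 + 156 \cdot 49^{2}} = 4 \cdot 2401 \frac{1}{1 + 156 \cdot 2401} = 4 \cdot 2401 \frac{1}{1 + 374556} = 4 \cdot 2401 \cdot \frac{1}{374557} = \frac{9604}{374557}$)
$J{\left(v,V \right)} = - \frac{2652}{211}$ ($J{\left(v,V \right)} = \left(-2652\right) \frac{1}{211} = - \frac{2652}{211}$)
$\frac{1}{t{\left(1350 \right)} + J{\left(-2075,1744 \right)}} = \frac{1}{\frac{9604}{374557} - \frac{2652}{211}} = \frac{1}{- \frac{991298720}{79031527}} = - \frac{79031527}{991298720}$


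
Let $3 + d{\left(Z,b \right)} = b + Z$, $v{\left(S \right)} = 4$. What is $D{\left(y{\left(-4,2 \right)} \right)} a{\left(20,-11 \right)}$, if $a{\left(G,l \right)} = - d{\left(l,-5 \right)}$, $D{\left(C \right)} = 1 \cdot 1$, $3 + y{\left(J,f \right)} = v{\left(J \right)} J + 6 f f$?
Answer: $19$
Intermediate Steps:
$d{\left(Z,b \right)} = -3 + Z + b$ ($d{\left(Z,b \right)} = -3 + \left(b + Z\right) = -3 + \left(Z + b\right) = -3 + Z + b$)
$y{\left(J,f \right)} = -3 + 4 J + 6 f^{2}$ ($y{\left(J,f \right)} = -3 + \left(4 J + 6 f f\right) = -3 + \left(4 J + 6 f^{2}\right) = -3 + 4 J + 6 f^{2}$)
$D{\left(C \right)} = 1$
$a{\left(G,l \right)} = 8 - l$ ($a{\left(G,l \right)} = - (-3 + l - 5) = - (-8 + l) = 8 - l$)
$D{\left(y{\left(-4,2 \right)} \right)} a{\left(20,-11 \right)} = 1 \left(8 - -11\right) = 1 \left(8 + 11\right) = 1 \cdot 19 = 19$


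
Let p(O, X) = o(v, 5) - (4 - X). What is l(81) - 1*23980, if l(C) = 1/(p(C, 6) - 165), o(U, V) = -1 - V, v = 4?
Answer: -4052621/169 ≈ -23980.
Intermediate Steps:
p(O, X) = -10 + X (p(O, X) = (-1 - 1*5) - (4 - X) = (-1 - 5) + (-4 + X) = -6 + (-4 + X) = -10 + X)
l(C) = -1/169 (l(C) = 1/((-10 + 6) - 165) = 1/(-4 - 165) = 1/(-169) = -1/169)
l(81) - 1*23980 = -1/169 - 1*23980 = -1/169 - 23980 = -4052621/169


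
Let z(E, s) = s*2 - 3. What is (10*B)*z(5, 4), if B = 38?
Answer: 1900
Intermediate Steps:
z(E, s) = -3 + 2*s (z(E, s) = 2*s - 3 = -3 + 2*s)
(10*B)*z(5, 4) = (10*38)*(-3 + 2*4) = 380*(-3 + 8) = 380*5 = 1900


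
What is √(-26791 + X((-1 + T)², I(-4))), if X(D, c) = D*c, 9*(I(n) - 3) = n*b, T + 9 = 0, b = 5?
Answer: I*√240419/3 ≈ 163.44*I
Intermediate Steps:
T = -9 (T = -9 + 0 = -9)
I(n) = 3 + 5*n/9 (I(n) = 3 + (n*5)/9 = 3 + (5*n)/9 = 3 + 5*n/9)
√(-26791 + X((-1 + T)², I(-4))) = √(-26791 + (-1 - 9)²*(3 + (5/9)*(-4))) = √(-26791 + (-10)²*(3 - 20/9)) = √(-26791 + 100*(7/9)) = √(-26791 + 700/9) = √(-240419/9) = I*√240419/3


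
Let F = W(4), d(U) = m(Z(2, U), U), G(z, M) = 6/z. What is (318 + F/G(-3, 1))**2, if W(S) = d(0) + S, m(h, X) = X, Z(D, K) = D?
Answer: 99856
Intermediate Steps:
d(U) = U
W(S) = S (W(S) = 0 + S = S)
F = 4
(318 + F/G(-3, 1))**2 = (318 + 4/(6/(-3)))**2 = (318 + 4/(6*(-1/3)))**2 = (318 + 4/(-2))**2 = (318 - 1/2*4)**2 = (318 - 2)**2 = 316**2 = 99856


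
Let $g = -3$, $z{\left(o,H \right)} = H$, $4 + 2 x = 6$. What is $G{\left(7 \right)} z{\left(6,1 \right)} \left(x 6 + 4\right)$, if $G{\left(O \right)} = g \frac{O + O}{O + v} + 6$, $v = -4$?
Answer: $-80$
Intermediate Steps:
$x = 1$ ($x = -2 + \frac{1}{2} \cdot 6 = -2 + 3 = 1$)
$G{\left(O \right)} = 6 - \frac{6 O}{-4 + O}$ ($G{\left(O \right)} = - 3 \frac{O + O}{O - 4} + 6 = - 3 \frac{2 O}{-4 + O} + 6 = - \frac{6 O}{-4 + O} + 6 = 6 - \frac{6 O}{-4 + O}$)
$G{\left(7 \right)} z{\left(6,1 \right)} \left(x 6 + 4\right) = - \frac{24}{-4 + 7} \cdot 1 \left(1 \cdot 6 + 4\right) = - \frac{24}{3} \cdot 1 \left(6 + 4\right) = \left(-24\right) \frac{1}{3} \cdot 1 \cdot 10 = \left(-8\right) 1 \cdot 10 = \left(-8\right) 10 = -80$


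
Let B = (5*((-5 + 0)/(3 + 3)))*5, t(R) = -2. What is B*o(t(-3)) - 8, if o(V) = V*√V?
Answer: -8 + 125*I*√2/3 ≈ -8.0 + 58.926*I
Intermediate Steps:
o(V) = V^(3/2)
B = -125/6 (B = (5*(-5/6))*5 = (5*(-5*⅙))*5 = (5*(-⅚))*5 = -25/6*5 = -125/6 ≈ -20.833)
B*o(t(-3)) - 8 = -(-125)*I*√2/3 - 8 = 125*I*√2/3 - 8 = -8 + 125*I*√2/3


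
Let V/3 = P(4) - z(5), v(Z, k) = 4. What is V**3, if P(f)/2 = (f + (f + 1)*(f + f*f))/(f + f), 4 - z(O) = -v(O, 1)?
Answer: 157464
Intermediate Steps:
z(O) = 8 (z(O) = 4 - (-1)*4 = 4 - 1*(-4) = 4 + 4 = 8)
P(f) = (f + (1 + f)*(f + f**2))/f (P(f) = 2*((f + (f + 1)*(f + f*f))/(f + f)) = 2*((f + (1 + f)*(f + f**2))/((2*f))) = 2*((f + (1 + f)*(f + f**2))*(1/(2*f))) = 2*((f + (1 + f)*(f + f**2))/(2*f)) = (f + (1 + f)*(f + f**2))/f)
V = 54 (V = 3*((2 + 4**2 + 2*4) - 1*8) = 3*((2 + 16 + 8) - 8) = 3*(26 - 8) = 3*18 = 54)
V**3 = 54**3 = 157464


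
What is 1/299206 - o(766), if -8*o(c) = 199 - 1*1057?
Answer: -64179685/598412 ≈ -107.25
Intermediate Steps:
o(c) = 429/4 (o(c) = -(199 - 1*1057)/8 = -(199 - 1057)/8 = -⅛*(-858) = 429/4)
1/299206 - o(766) = 1/299206 - 1*429/4 = 1/299206 - 429/4 = -64179685/598412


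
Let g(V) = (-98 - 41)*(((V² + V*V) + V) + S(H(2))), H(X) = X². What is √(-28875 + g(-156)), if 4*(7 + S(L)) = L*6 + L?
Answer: 3*I*√752511 ≈ 2602.4*I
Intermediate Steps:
S(L) = -7 + 7*L/4 (S(L) = -7 + (L*6 + L)/4 = -7 + (6*L + L)/4 = -7 + (7*L)/4 = -7 + 7*L/4)
g(V) = -278*V² - 139*V (g(V) = (-98 - 41)*(((V² + V*V) + V) + (-7 + (7/4)*2²)) = -139*(((V² + V²) + V) + (-7 + (7/4)*4)) = -139*((2*V² + V) + (-7 + 7)) = -139*((V + 2*V²) + 0) = -139*(V + 2*V²) = -278*V² - 139*V)
√(-28875 + g(-156)) = √(-28875 + 139*(-156)*(-1 - 2*(-156))) = √(-28875 + 139*(-156)*(-1 + 312)) = √(-28875 + 139*(-156)*311) = √(-28875 - 6743724) = √(-6772599) = 3*I*√752511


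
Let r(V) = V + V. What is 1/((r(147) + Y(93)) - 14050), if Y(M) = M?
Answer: -1/13663 ≈ -7.3190e-5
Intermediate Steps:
r(V) = 2*V
1/((r(147) + Y(93)) - 14050) = 1/((2*147 + 93) - 14050) = 1/((294 + 93) - 14050) = 1/(387 - 14050) = 1/(-13663) = -1/13663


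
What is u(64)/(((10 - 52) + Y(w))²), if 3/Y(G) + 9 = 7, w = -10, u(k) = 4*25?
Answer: 400/7569 ≈ 0.052847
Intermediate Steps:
u(k) = 100
Y(G) = -3/2 (Y(G) = 3/(-9 + 7) = 3/(-2) = 3*(-½) = -3/2)
u(64)/(((10 - 52) + Y(w))²) = 100/(((10 - 52) - 3/2)²) = 100/((-42 - 3/2)²) = 100/((-87/2)²) = 100/(7569/4) = 100*(4/7569) = 400/7569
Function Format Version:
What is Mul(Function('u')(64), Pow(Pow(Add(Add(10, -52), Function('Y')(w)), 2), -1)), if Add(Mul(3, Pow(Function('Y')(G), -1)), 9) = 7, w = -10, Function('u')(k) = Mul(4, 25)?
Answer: Rational(400, 7569) ≈ 0.052847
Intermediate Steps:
Function('u')(k) = 100
Function('Y')(G) = Rational(-3, 2) (Function('Y')(G) = Mul(3, Pow(Add(-9, 7), -1)) = Mul(3, Pow(-2, -1)) = Mul(3, Rational(-1, 2)) = Rational(-3, 2))
Mul(Function('u')(64), Pow(Pow(Add(Add(10, -52), Function('Y')(w)), 2), -1)) = Mul(100, Pow(Pow(Add(Add(10, -52), Rational(-3, 2)), 2), -1)) = Mul(100, Pow(Pow(Add(-42, Rational(-3, 2)), 2), -1)) = Mul(100, Pow(Pow(Rational(-87, 2), 2), -1)) = Mul(100, Pow(Rational(7569, 4), -1)) = Mul(100, Rational(4, 7569)) = Rational(400, 7569)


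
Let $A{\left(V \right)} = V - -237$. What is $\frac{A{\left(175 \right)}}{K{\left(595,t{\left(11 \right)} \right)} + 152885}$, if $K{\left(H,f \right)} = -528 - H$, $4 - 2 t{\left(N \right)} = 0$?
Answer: $\frac{206}{75881} \approx 0.0027148$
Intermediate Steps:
$t{\left(N \right)} = 2$ ($t{\left(N \right)} = 2 - 0 = 2 + 0 = 2$)
$A{\left(V \right)} = 237 + V$ ($A{\left(V \right)} = V + 237 = 237 + V$)
$\frac{A{\left(175 \right)}}{K{\left(595,t{\left(11 \right)} \right)} + 152885} = \frac{237 + 175}{\left(-528 - 595\right) + 152885} = \frac{412}{\left(-528 - 595\right) + 152885} = \frac{412}{-1123 + 152885} = \frac{412}{151762} = 412 \cdot \frac{1}{151762} = \frac{206}{75881}$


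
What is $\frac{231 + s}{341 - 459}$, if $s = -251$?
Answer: $\frac{10}{59} \approx 0.16949$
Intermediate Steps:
$\frac{231 + s}{341 - 459} = \frac{231 - 251}{341 - 459} = - \frac{20}{-118} = \left(-20\right) \left(- \frac{1}{118}\right) = \frac{10}{59}$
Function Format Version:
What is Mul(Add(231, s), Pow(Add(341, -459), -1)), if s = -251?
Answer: Rational(10, 59) ≈ 0.16949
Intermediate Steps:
Mul(Add(231, s), Pow(Add(341, -459), -1)) = Mul(Add(231, -251), Pow(Add(341, -459), -1)) = Mul(-20, Pow(-118, -1)) = Mul(-20, Rational(-1, 118)) = Rational(10, 59)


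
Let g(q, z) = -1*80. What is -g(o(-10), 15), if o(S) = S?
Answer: 80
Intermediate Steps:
g(q, z) = -80
-g(o(-10), 15) = -1*(-80) = 80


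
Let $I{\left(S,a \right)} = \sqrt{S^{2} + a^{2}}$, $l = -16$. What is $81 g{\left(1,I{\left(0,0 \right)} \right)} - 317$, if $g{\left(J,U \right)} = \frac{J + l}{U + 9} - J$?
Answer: $-533$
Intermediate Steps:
$g{\left(J,U \right)} = - J + \frac{-16 + J}{9 + U}$ ($g{\left(J,U \right)} = \frac{J - 16}{U + 9} - J = \frac{-16 + J}{9 + U} - J = - J + \frac{-16 + J}{9 + U}$)
$81 g{\left(1,I{\left(0,0 \right)} \right)} - 317 = 81 \frac{-16 - 8 - 1 \sqrt{0^{2} + 0^{2}}}{9 + \sqrt{0^{2} + 0^{2}}} - 317 = 81 \frac{-16 - 8 - 1 \sqrt{0 + 0}}{9 + \sqrt{0 + 0}} - 317 = 81 \frac{-16 - 8 - 1 \sqrt{0}}{9 + \sqrt{0}} - 317 = 81 \frac{-16 - 8 - 1 \cdot 0}{9 + 0} - 317 = 81 \frac{-16 - 8 + 0}{9} - 317 = 81 \cdot \frac{1}{9} \left(-24\right) - 317 = 81 \left(- \frac{8}{3}\right) - 317 = -216 - 317 = -533$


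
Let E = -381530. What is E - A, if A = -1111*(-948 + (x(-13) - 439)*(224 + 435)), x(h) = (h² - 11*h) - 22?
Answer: -110524959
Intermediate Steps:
x(h) = -22 + h² - 11*h
A = 110143429 (A = -1111*(-948 + ((-22 + (-13)² - 11*(-13)) - 439)*(224 + 435)) = -1111*(-948 + ((-22 + 169 + 143) - 439)*659) = -1111*(-948 + (290 - 439)*659) = -1111*(-948 - 149*659) = -1111*(-948 - 98191) = -1111*(-99139) = 110143429)
E - A = -381530 - 1*110143429 = -381530 - 110143429 = -110524959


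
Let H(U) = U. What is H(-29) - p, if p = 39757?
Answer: -39786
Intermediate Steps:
H(-29) - p = -29 - 1*39757 = -29 - 39757 = -39786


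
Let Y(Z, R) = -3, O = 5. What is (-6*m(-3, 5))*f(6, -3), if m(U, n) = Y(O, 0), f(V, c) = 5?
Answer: 90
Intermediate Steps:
m(U, n) = -3
(-6*m(-3, 5))*f(6, -3) = -6*(-3)*5 = 18*5 = 90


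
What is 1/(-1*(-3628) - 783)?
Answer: 1/2845 ≈ 0.00035149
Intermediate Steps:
1/(-1*(-3628) - 783) = 1/(3628 - 783) = 1/2845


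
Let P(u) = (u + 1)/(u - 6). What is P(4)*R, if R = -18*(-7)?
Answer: -315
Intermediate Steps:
R = 126
P(u) = (1 + u)/(-6 + u)
P(4)*R = ((1 + 4)/(-6 + 4))*126 = (5/(-2))*126 = -½*5*126 = -5/2*126 = -315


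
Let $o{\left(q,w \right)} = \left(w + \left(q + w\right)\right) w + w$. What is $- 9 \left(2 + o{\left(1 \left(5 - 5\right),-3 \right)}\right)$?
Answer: $-153$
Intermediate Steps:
$o{\left(q,w \right)} = w + w \left(q + 2 w\right)$ ($o{\left(q,w \right)} = \left(q + 2 w\right) w + w = w \left(q + 2 w\right) + w = w + w \left(q + 2 w\right)$)
$- 9 \left(2 + o{\left(1 \left(5 - 5\right),-3 \right)}\right) = - 9 \left(2 - 3 \left(1 + 1 \left(5 - 5\right) + 2 \left(-3\right)\right)\right) = - 9 \left(2 - 3 \left(1 + 1 \cdot 0 - 6\right)\right) = - 9 \left(2 - 3 \left(1 + 0 - 6\right)\right) = - 9 \left(2 - -15\right) = - 9 \left(2 + 15\right) = \left(-9\right) 17 = -153$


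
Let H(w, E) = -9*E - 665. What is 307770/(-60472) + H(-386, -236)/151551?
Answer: -23277311311/4582296036 ≈ -5.0798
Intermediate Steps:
H(w, E) = -665 - 9*E
307770/(-60472) + H(-386, -236)/151551 = 307770/(-60472) + (-665 - 9*(-236))/151551 = 307770*(-1/60472) + (-665 + 2124)*(1/151551) = -153885/30236 + 1459*(1/151551) = -153885/30236 + 1459/151551 = -23277311311/4582296036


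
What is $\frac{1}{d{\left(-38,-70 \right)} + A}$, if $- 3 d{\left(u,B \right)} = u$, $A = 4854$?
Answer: $\frac{3}{14600} \approx 0.00020548$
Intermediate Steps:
$d{\left(u,B \right)} = - \frac{u}{3}$
$\frac{1}{d{\left(-38,-70 \right)} + A} = \frac{1}{\left(- \frac{1}{3}\right) \left(-38\right) + 4854} = \frac{1}{\frac{38}{3} + 4854} = \frac{1}{\frac{14600}{3}} = \frac{3}{14600}$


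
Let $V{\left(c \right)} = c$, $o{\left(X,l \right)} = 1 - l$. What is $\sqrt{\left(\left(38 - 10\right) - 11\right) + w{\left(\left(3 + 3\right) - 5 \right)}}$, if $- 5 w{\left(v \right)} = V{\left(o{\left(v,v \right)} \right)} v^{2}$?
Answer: $\sqrt{17} \approx 4.1231$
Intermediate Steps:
$w{\left(v \right)} = - \frac{v^{2} \left(1 - v\right)}{5}$ ($w{\left(v \right)} = - \frac{\left(1 - v\right) v^{2}}{5} = - \frac{v^{2} \left(1 - v\right)}{5}$)
$\sqrt{\left(\left(38 - 10\right) - 11\right) + w{\left(\left(3 + 3\right) - 5 \right)}} = \sqrt{\left(\left(38 - 10\right) - 11\right) + \frac{\left(\left(3 + 3\right) - 5\right)^{2} \left(-1 + \left(\left(3 + 3\right) - 5\right)\right)}{5}} = \sqrt{\left(28 - 11\right) + \frac{\left(6 - 5\right)^{2} \left(-1 + \left(6 - 5\right)\right)}{5}} = \sqrt{17 + \frac{1^{2} \left(-1 + 1\right)}{5}} = \sqrt{17 + \frac{1}{5} \cdot 1 \cdot 0} = \sqrt{17 + 0} = \sqrt{17}$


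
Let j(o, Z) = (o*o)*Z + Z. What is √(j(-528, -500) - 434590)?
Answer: I*√139827090 ≈ 11825.0*I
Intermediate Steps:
j(o, Z) = Z + Z*o² (j(o, Z) = o²*Z + Z = Z*o² + Z = Z + Z*o²)
√(j(-528, -500) - 434590) = √(-500*(1 + (-528)²) - 434590) = √(-500*(1 + 278784) - 434590) = √(-500*278785 - 434590) = √(-139392500 - 434590) = √(-139827090) = I*√139827090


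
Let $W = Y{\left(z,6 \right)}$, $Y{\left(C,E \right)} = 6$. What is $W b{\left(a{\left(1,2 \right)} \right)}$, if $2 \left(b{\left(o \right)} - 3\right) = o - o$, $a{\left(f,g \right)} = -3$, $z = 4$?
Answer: $18$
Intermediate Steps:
$W = 6$
$b{\left(o \right)} = 3$ ($b{\left(o \right)} = 3 + \frac{o - o}{2} = 3 + \frac{1}{2} \cdot 0 = 3 + 0 = 3$)
$W b{\left(a{\left(1,2 \right)} \right)} = 6 \cdot 3 = 18$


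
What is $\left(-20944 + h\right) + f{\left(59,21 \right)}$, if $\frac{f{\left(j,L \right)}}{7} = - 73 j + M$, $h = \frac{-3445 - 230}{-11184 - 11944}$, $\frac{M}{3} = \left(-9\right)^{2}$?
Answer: $- \frac{23312949}{472} \approx -49392.0$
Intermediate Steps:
$M = 243$ ($M = 3 \left(-9\right)^{2} = 3 \cdot 81 = 243$)
$h = \frac{75}{472}$ ($h = - \frac{3675}{-23128} = \left(-3675\right) \left(- \frac{1}{23128}\right) = \frac{75}{472} \approx 0.1589$)
$f{\left(j,L \right)} = 1701 - 511 j$ ($f{\left(j,L \right)} = 7 \left(- 73 j + 243\right) = 7 \left(243 - 73 j\right) = 1701 - 511 j$)
$\left(-20944 + h\right) + f{\left(59,21 \right)} = \left(-20944 + \frac{75}{472}\right) + \left(1701 - 30149\right) = - \frac{9885493}{472} + \left(1701 - 30149\right) = - \frac{9885493}{472} - 28448 = - \frac{23312949}{472}$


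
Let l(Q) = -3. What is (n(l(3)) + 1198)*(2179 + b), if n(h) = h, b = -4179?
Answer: -2390000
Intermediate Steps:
(n(l(3)) + 1198)*(2179 + b) = (-3 + 1198)*(2179 - 4179) = 1195*(-2000) = -2390000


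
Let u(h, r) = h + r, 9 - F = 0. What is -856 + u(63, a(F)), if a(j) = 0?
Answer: -793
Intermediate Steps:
F = 9 (F = 9 - 1*0 = 9 + 0 = 9)
-856 + u(63, a(F)) = -856 + (63 + 0) = -856 + 63 = -793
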